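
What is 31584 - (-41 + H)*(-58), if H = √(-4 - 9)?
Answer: 29206 + 58*I*√13 ≈ 29206.0 + 209.12*I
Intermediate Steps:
H = I*√13 (H = √(-13) = I*√13 ≈ 3.6056*I)
31584 - (-41 + H)*(-58) = 31584 - (-41 + I*√13)*(-58) = 31584 - (2378 - 58*I*√13) = 31584 + (-2378 + 58*I*√13) = 29206 + 58*I*√13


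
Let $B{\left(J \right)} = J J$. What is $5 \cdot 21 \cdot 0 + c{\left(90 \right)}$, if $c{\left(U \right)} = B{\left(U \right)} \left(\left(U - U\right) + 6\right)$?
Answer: $48600$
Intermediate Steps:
$B{\left(J \right)} = J^{2}$
$c{\left(U \right)} = 6 U^{2}$ ($c{\left(U \right)} = U^{2} \left(\left(U - U\right) + 6\right) = U^{2} \left(0 + 6\right) = U^{2} \cdot 6 = 6 U^{2}$)
$5 \cdot 21 \cdot 0 + c{\left(90 \right)} = 5 \cdot 21 \cdot 0 + 6 \cdot 90^{2} = 105 \cdot 0 + 6 \cdot 8100 = 0 + 48600 = 48600$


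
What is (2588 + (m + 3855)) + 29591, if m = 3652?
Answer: 39686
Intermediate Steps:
(2588 + (m + 3855)) + 29591 = (2588 + (3652 + 3855)) + 29591 = (2588 + 7507) + 29591 = 10095 + 29591 = 39686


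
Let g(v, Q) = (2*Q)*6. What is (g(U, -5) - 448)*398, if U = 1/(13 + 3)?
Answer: -202184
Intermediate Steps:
U = 1/16 ≈ 0.062500
g(v, Q) = 12*Q
(g(U, -5) - 448)*398 = (12*(-5) - 448)*398 = (-60 - 448)*398 = -508*398 = -202184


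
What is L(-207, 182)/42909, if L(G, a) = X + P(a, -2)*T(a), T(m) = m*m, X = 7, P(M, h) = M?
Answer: 2009525/14303 ≈ 140.50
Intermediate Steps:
T(m) = m²
L(G, a) = 7 + a³ (L(G, a) = 7 + a*a² = 7 + a³)
L(-207, 182)/42909 = (7 + 182³)/42909 = (7 + 6028568)*(1/42909) = 6028575*(1/42909) = 2009525/14303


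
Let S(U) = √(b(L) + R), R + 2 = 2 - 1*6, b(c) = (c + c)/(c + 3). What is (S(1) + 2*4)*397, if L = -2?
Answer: 3176 + 397*I*√10 ≈ 3176.0 + 1255.4*I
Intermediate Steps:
b(c) = 2*c/(3 + c) (b(c) = (2*c)/(3 + c) = 2*c/(3 + c))
R = -6 (R = -2 + (2 - 1*6) = -2 + (2 - 6) = -2 - 4 = -6)
S(U) = I*√10 (S(U) = √(2*(-2)/(3 - 2) - 6) = √(2*(-2)/1 - 6) = √(2*(-2)*1 - 6) = √(-4 - 6) = √(-10) = I*√10)
(S(1) + 2*4)*397 = (I*√10 + 2*4)*397 = (I*√10 + 8)*397 = (8 + I*√10)*397 = 3176 + 397*I*√10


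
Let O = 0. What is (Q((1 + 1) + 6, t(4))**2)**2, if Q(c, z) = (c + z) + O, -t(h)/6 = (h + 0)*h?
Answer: 59969536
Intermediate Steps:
t(h) = -6*h**2 (t(h) = -6*(h + 0)*h = -6*h*h = -6*h**2)
Q(c, z) = c + z (Q(c, z) = (c + z) + 0 = c + z)
(Q((1 + 1) + 6, t(4))**2)**2 = ((((1 + 1) + 6) - 6*4**2)**2)**2 = (((2 + 6) - 6*16)**2)**2 = ((8 - 96)**2)**2 = ((-88)**2)**2 = 7744**2 = 59969536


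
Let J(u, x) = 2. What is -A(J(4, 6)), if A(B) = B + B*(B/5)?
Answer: -14/5 ≈ -2.8000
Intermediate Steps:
A(B) = B + B²/5 (A(B) = B + B*(B*(⅕)) = B + B*(B/5) = B + B²/5)
-A(J(4, 6)) = -2*(5 + 2)/5 = -2*7/5 = -1*14/5 = -14/5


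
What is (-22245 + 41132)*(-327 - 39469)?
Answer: -751627052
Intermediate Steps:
(-22245 + 41132)*(-327 - 39469) = 18887*(-39796) = -751627052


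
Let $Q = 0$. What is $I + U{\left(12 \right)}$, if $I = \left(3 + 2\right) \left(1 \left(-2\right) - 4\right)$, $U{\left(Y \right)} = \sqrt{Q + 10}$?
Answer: $-30 + \sqrt{10} \approx -26.838$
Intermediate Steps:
$U{\left(Y \right)} = \sqrt{10}$ ($U{\left(Y \right)} = \sqrt{0 + 10} = \sqrt{10}$)
$I = -30$ ($I = 5 \left(-2 - 4\right) = 5 \left(-6\right) = -30$)
$I + U{\left(12 \right)} = -30 + \sqrt{10}$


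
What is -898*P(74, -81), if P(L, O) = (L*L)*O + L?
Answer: 398246836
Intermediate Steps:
P(L, O) = L + O*L² (P(L, O) = L²*O + L = O*L² + L = L + O*L²)
-898*P(74, -81) = -66452*(1 + 74*(-81)) = -66452*(1 - 5994) = -66452*(-5993) = -898*(-443482) = 398246836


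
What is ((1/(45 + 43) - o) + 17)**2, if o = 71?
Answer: 22572001/7744 ≈ 2914.8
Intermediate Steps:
((1/(45 + 43) - o) + 17)**2 = ((1/(45 + 43) - 1*71) + 17)**2 = ((1/88 - 71) + 17)**2 = (-6247/88 + 17)**2 = (-4751/88)**2 = 22572001/7744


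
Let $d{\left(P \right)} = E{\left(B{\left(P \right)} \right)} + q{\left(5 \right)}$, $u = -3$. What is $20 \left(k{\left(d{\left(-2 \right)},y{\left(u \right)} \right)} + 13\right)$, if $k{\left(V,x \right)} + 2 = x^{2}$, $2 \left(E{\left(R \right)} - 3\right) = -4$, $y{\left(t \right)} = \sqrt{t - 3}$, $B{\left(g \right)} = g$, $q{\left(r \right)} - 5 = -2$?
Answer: $100$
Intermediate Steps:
$q{\left(r \right)} = 3$ ($q{\left(r \right)} = 5 - 2 = 3$)
$y{\left(t \right)} = \sqrt{-3 + t}$
$E{\left(R \right)} = 1$ ($E{\left(R \right)} = 3 + \frac{1}{2} \left(-4\right) = 3 - 2 = 1$)
$d{\left(P \right)} = 4$ ($d{\left(P \right)} = 1 + 3 = 4$)
$k{\left(V,x \right)} = -2 + x^{2}$
$20 \left(k{\left(d{\left(-2 \right)},y{\left(u \right)} \right)} + 13\right) = 20 \left(\left(-2 + \left(\sqrt{-3 - 3}\right)^{2}\right) + 13\right) = 20 \left(\left(-2 + \left(\sqrt{-6}\right)^{2}\right) + 13\right) = 20 \left(\left(-2 + \left(i \sqrt{6}\right)^{2}\right) + 13\right) = 20 \left(\left(-2 - 6\right) + 13\right) = 20 \left(-8 + 13\right) = 20 \cdot 5 = 100$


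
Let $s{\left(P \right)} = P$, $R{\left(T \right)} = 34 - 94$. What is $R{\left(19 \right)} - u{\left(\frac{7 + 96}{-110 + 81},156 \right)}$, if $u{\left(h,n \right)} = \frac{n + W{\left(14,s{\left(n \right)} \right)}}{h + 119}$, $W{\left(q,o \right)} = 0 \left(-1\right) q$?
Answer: $- \frac{17117}{279} \approx -61.351$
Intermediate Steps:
$R{\left(T \right)} = -60$
$W{\left(q,o \right)} = 0$ ($W{\left(q,o \right)} = 0 q = 0$)
$u{\left(h,n \right)} = \frac{n}{119 + h}$ ($u{\left(h,n \right)} = \frac{n + 0}{h + 119} = \frac{n}{119 + h}$)
$R{\left(19 \right)} - u{\left(\frac{7 + 96}{-110 + 81},156 \right)} = -60 - \frac{156}{119 + \frac{7 + 96}{-110 + 81}} = -60 - \frac{156}{119 + \frac{103}{-29}} = -60 - \frac{156}{119 + 103 \left(- \frac{1}{29}\right)} = -60 - \frac{156}{119 - \frac{103}{29}} = -60 - \frac{156}{\frac{3348}{29}} = -60 - 156 \cdot \frac{29}{3348} = -60 - \frac{377}{279} = - \frac{17117}{279}$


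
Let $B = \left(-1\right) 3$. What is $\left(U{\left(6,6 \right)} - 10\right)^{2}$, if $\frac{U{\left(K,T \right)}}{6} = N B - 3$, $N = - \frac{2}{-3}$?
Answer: $1600$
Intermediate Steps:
$B = -3$
$N = \frac{2}{3}$ ($N = \left(-2\right) \left(- \frac{1}{3}\right) = \frac{2}{3} \approx 0.66667$)
$U{\left(K,T \right)} = -30$ ($U{\left(K,T \right)} = 6 \left(\frac{2}{3} \left(-3\right) - 3\right) = 6 \left(-2 - 3\right) = 6 \left(-5\right) = -30$)
$\left(U{\left(6,6 \right)} - 10\right)^{2} = \left(-30 - 10\right)^{2} = \left(-40\right)^{2} = 1600$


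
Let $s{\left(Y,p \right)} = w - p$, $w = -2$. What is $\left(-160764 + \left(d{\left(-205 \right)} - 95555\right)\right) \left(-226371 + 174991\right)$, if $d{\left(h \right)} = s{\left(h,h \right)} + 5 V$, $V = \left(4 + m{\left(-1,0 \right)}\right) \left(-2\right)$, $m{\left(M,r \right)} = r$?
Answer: $13161295280$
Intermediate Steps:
$V = -8$ ($V = \left(4 + 0\right) \left(-2\right) = 4 \left(-2\right) = -8$)
$s{\left(Y,p \right)} = -2 - p$
$d{\left(h \right)} = -42 - h$ ($d{\left(h \right)} = \left(-2 - h\right) + 5 \left(-8\right) = \left(-2 - h\right) - 40 = -42 - h$)
$\left(-160764 + \left(d{\left(-205 \right)} - 95555\right)\right) \left(-226371 + 174991\right) = \left(-160764 - 95392\right) \left(-226371 + 174991\right) = \left(-160764 + \left(\left(-42 + 205\right) - 95555\right)\right) \left(-51380\right) = \left(-160764 + \left(163 - 95555\right)\right) \left(-51380\right) = \left(-160764 - 95392\right) \left(-51380\right) = \left(-256156\right) \left(-51380\right) = 13161295280$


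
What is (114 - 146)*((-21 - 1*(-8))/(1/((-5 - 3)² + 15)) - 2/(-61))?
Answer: 2004640/61 ≈ 32863.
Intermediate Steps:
(114 - 146)*((-21 - 1*(-8))/(1/((-5 - 3)² + 15)) - 2/(-61)) = -32*((-21 + 8)/(1/((-8)² + 15)) - 2*(-1/61)) = -32*(-13/(1/(64 + 15)) + 2/61) = -32*(-13/(1/79) + 2/61) = -32*(-13/1/79 + 2/61) = -32*(-13*79 + 2/61) = -32*(-1027 + 2/61) = -32*(-62645/61) = 2004640/61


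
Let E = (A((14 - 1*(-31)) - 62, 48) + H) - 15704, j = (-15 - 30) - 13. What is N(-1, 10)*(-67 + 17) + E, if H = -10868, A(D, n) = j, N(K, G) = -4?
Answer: -26430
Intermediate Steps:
j = -58 (j = -45 - 13 = -58)
A(D, n) = -58
E = -26630 (E = (-58 - 10868) - 15704 = -10926 - 15704 = -26630)
N(-1, 10)*(-67 + 17) + E = -4*(-67 + 17) - 26630 = -4*(-50) - 26630 = 200 - 26630 = -26430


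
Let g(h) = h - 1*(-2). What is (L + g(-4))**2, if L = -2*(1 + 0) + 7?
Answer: 9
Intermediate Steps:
g(h) = 2 + h (g(h) = h + 2 = 2 + h)
L = 5 (L = -2 + 7 = 5)
(L + g(-4))**2 = (5 + (2 - 4))**2 = (5 - 2)**2 = 3**2 = 9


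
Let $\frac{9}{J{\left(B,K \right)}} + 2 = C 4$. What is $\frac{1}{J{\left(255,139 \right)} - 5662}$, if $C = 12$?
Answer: $- \frac{46}{260443} \approx -0.00017662$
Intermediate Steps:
$J{\left(B,K \right)} = \frac{9}{46}$ ($J{\left(B,K \right)} = \frac{9}{-2 + 12 \cdot 4} = \frac{9}{-2 + 48} = \frac{9}{46}$)
$\frac{1}{J{\left(255,139 \right)} - 5662} = \frac{1}{\frac{9}{46} - 5662} = \frac{1}{- \frac{260443}{46}} = - \frac{46}{260443}$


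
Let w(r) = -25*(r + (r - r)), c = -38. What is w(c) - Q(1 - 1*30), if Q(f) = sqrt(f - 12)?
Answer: 950 - I*sqrt(41) ≈ 950.0 - 6.4031*I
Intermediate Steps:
Q(f) = sqrt(-12 + f)
w(r) = -25*r (w(r) = -25*(r + 0) = -25*r)
w(c) - Q(1 - 1*30) = -25*(-38) - sqrt(-12 + (1 - 1*30)) = 950 - sqrt(-12 + (1 - 30)) = 950 - sqrt(-12 - 29) = 950 - sqrt(-41) = 950 - I*sqrt(41)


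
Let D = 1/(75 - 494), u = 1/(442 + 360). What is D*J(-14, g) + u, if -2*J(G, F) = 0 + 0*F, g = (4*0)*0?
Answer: 1/802 ≈ 0.0012469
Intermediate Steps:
g = 0 (g = 0*0 = 0)
u = 1/802 ≈ 0.0012469
J(G, F) = 0 (J(G, F) = -(0 + 0*F)/2 = -(0 + 0)/2 = -½*0 = 0)
D = -1/419 (D = 1/(-419) = -1/419 ≈ -0.0023866)
D*J(-14, g) + u = -1/419*0 + 1/802 = 0 + 1/802 = 1/802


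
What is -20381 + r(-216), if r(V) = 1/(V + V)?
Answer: -8804593/432 ≈ -20381.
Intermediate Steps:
r(V) = 1/(2*V)
-20381 + r(-216) = -20381 + (½)/(-216) = -20381 + (½)*(-1/216) = -20381 - 1/432 = -8804593/432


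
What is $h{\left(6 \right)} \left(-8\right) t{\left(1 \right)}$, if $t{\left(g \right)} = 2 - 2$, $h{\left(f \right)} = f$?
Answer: $0$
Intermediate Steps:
$t{\left(g \right)} = 0$ ($t{\left(g \right)} = 2 - 2 = 0$)
$h{\left(6 \right)} \left(-8\right) t{\left(1 \right)} = 6 \left(-8\right) 0 = \left(-48\right) 0 = 0$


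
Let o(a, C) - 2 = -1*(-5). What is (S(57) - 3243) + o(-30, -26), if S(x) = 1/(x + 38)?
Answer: -307419/95 ≈ -3236.0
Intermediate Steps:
o(a, C) = 7 (o(a, C) = 2 - 1*(-5) = 2 + 5 = 7)
S(x) = 1/(38 + x)
(S(57) - 3243) + o(-30, -26) = (1/(38 + 57) - 3243) + 7 = (1/95 - 3243) + 7 = -308084/95 + 7 = -307419/95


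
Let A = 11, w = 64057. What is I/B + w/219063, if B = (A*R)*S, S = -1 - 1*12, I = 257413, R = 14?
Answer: -4327801685/33735702 ≈ -128.29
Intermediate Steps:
S = -13 (S = -1 - 12 = -13)
B = -2002 (B = (11*14)*(-13) = 154*(-13) = -2002)
I/B + w/219063 = 257413/(-2002) + 64057/219063 = 257413*(-1/2002) + 64057*(1/219063) = -19801/154 + 64057/219063 = -4327801685/33735702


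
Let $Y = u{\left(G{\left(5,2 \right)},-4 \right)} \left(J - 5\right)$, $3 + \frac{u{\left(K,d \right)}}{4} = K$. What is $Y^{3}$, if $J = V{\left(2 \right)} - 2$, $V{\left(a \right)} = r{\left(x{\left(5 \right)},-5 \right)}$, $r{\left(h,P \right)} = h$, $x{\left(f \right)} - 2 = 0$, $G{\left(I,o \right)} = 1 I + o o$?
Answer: $-1728000$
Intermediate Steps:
$G{\left(I,o \right)} = I + o^{2}$
$x{\left(f \right)} = 2$ ($x{\left(f \right)} = 2 + 0 = 2$)
$u{\left(K,d \right)} = -12 + 4 K$
$V{\left(a \right)} = 2$
$J = 0$ ($J = 2 - 2 = 0$)
$Y = -120$ ($Y = \left(-12 + 4 \left(5 + 2^{2}\right)\right) \left(0 - 5\right) = \left(-12 + 4 \left(5 + 4\right)\right) \left(-5\right) = \left(-12 + 4 \cdot 9\right) \left(-5\right) = \left(-12 + 36\right) \left(-5\right) = 24 \left(-5\right) = -120$)
$Y^{3} = \left(-120\right)^{3} = -1728000$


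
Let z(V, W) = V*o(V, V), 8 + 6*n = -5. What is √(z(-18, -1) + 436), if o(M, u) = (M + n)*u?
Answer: I*√6098 ≈ 78.09*I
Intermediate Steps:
n = -13/6 (n = -4/3 + (⅙)*(-5) = -4/3 - ⅚ = -13/6 ≈ -2.1667)
o(M, u) = u*(-13/6 + M) (o(M, u) = (M - 13/6)*u = (-13/6 + M)*u = u*(-13/6 + M))
z(V, W) = V²*(-13 + 6*V)/6 (z(V, W) = V*(V*(-13 + 6*V)/6) = V²*(-13 + 6*V)/6)
√(z(-18, -1) + 436) = √((-18)²*(-13/6 - 18) + 436) = √(324*(-121/6) + 436) = √(-6534 + 436) = √(-6098) = I*√6098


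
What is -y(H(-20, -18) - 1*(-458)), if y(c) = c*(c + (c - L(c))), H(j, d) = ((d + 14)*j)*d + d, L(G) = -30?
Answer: -1970000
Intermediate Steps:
H(j, d) = d + d*j*(14 + d) (H(j, d) = ((14 + d)*j)*d + d = (j*(14 + d))*d + d = d*j*(14 + d) + d = d + d*j*(14 + d))
y(c) = c*(30 + 2*c) (y(c) = c*(c + (c - 1*(-30))) = c*(c + (c + 30)) = c*(c + (30 + c)) = c*(30 + 2*c))
-y(H(-20, -18) - 1*(-458)) = -2*(-18*(1 + 14*(-20) - 18*(-20)) - 1*(-458))*(15 + (-18*(1 + 14*(-20) - 18*(-20)) - 1*(-458))) = -2*(-18*(1 - 280 + 360) + 458)*(15 + (-18*(1 - 280 + 360) + 458)) = -2*(-18*81 + 458)*(15 + (-18*81 + 458)) = -2*(-1458 + 458)*(15 + (-1458 + 458)) = -2*(-1000)*(15 - 1000) = -2*(-1000)*(-985) = -1*1970000 = -1970000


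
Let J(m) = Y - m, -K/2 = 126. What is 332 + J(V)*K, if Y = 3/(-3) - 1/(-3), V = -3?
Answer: -256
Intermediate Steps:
K = -252 (K = -2*126 = -252)
Y = -2/3 (Y = 3*(-1/3) - 1*(-1/3) = -1 + 1/3 = -2/3 ≈ -0.66667)
J(m) = -2/3 - m
332 + J(V)*K = 332 + (-2/3 - 1*(-3))*(-252) = 332 + (-2/3 + 3)*(-252) = 332 + (7/3)*(-252) = 332 - 588 = -256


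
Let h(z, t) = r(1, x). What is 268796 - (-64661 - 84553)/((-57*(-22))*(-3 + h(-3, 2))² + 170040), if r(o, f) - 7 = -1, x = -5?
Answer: 8123308785/30221 ≈ 2.6880e+5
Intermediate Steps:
r(o, f) = 6 (r(o, f) = 7 - 1 = 6)
h(z, t) = 6
268796 - (-64661 - 84553)/((-57*(-22))*(-3 + h(-3, 2))² + 170040) = 268796 - (-64661 - 84553)/((-57*(-22))*(-3 + 6)² + 170040) = 268796 - (-149214)/(1254*3² + 170040) = 268796 - (-149214)/(1254*9 + 170040) = 268796 - (-149214)/(11286 + 170040) = 268796 - (-149214)/181326 = 268796 - 1*(-24869/30221) = 268796 + 24869/30221 = 8123308785/30221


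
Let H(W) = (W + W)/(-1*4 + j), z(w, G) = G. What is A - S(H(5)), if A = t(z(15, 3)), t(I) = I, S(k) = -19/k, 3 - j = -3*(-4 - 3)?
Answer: -194/5 ≈ -38.800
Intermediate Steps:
j = -18 (j = 3 - (-3)*(-4 - 3) = 3 - (-3)*(-7) = 3 - 1*21 = 3 - 21 = -18)
H(W) = -W/11 (H(W) = (W + W)/(-1*4 - 18) = (2*W)/(-4 - 18) = (2*W)/(-22) = (2*W)*(-1/22) = -W/11)
A = 3
A - S(H(5)) = 3 - (-19)/((-1/11*5)) = 3 - (-19)/(-5/11) = 3 - (-19)*(-11)/5 = 3 - 1*209/5 = 3 - 209/5 = -194/5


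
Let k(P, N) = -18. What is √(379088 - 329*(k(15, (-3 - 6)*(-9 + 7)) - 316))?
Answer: √488974 ≈ 699.27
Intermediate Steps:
√(379088 - 329*(k(15, (-3 - 6)*(-9 + 7)) - 316)) = √(379088 - 329*(-18 - 316)) = √(379088 - 329*(-334)) = √(379088 + 109886) = √488974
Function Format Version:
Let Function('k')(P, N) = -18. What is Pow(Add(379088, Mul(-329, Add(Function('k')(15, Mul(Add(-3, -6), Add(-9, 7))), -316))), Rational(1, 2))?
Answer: Pow(488974, Rational(1, 2)) ≈ 699.27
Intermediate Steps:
Pow(Add(379088, Mul(-329, Add(Function('k')(15, Mul(Add(-3, -6), Add(-9, 7))), -316))), Rational(1, 2)) = Pow(Add(379088, Mul(-329, Add(-18, -316))), Rational(1, 2)) = Pow(Add(379088, Mul(-329, -334)), Rational(1, 2)) = Pow(Add(379088, 109886), Rational(1, 2)) = Pow(488974, Rational(1, 2))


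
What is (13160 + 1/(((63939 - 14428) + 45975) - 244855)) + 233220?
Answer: 36801534219/149369 ≈ 2.4638e+5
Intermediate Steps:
(13160 + 1/(((63939 - 14428) + 45975) - 244855)) + 233220 = (13160 + 1/((49511 + 45975) - 244855)) + 233220 = (13160 + 1/(95486 - 244855)) + 233220 = (13160 + 1/(-149369)) + 233220 = (13160 - 1/149369) + 233220 = 1965696039/149369 + 233220 = 36801534219/149369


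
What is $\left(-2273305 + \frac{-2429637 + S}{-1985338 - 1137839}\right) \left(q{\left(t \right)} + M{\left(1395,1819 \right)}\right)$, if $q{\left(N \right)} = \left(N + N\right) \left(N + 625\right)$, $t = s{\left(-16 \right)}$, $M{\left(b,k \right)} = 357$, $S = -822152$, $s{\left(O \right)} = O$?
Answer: $\frac{45276257679775892}{1041059} \approx 4.3491 \cdot 10^{10}$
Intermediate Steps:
$t = -16$
$q{\left(N \right)} = 2 N \left(625 + N\right)$
$\left(-2273305 + \frac{-2429637 + S}{-1985338 - 1137839}\right) \left(q{\left(t \right)} + M{\left(1395,1819 \right)}\right) = \left(-2273305 + \frac{-2429637 - 822152}{-1985338 - 1137839}\right) \left(2 \left(-16\right) \left(625 - 16\right) + 357\right) = \left(-2273305 - \frac{3251789}{-3123177}\right) \left(2 \left(-16\right) 609 + 357\right) = \left(-2273305 - - \frac{3251789}{3123177}\right) \left(-19488 + 357\right) = \left(-2273305 + \frac{3251789}{3123177}\right) \left(-19131\right) = \left(- \frac{7099930638196}{3123177}\right) \left(-19131\right) = \frac{45276257679775892}{1041059}$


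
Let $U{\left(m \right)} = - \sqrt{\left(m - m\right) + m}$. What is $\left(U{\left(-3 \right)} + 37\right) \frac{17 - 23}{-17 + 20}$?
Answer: $-74 + 2 i \sqrt{3} \approx -74.0 + 3.4641 i$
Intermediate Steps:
$U{\left(m \right)} = - \sqrt{m}$ ($U{\left(m \right)} = - \sqrt{0 + m} = - \sqrt{m}$)
$\left(U{\left(-3 \right)} + 37\right) \frac{17 - 23}{-17 + 20} = \left(- \sqrt{-3} + 37\right) \frac{17 - 23}{-17 + 20} = \left(- i \sqrt{3} + 37\right) \left(- \frac{6}{3}\right) = \left(- i \sqrt{3} + 37\right) \left(\left(-6\right) \frac{1}{3}\right) = \left(37 - i \sqrt{3}\right) \left(-2\right) = -74 + 2 i \sqrt{3}$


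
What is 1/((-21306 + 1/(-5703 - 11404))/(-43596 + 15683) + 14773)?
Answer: 477507691/7054585600886 ≈ 6.7688e-5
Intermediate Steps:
1/((-21306 + 1/(-5703 - 11404))/(-43596 + 15683) + 14773) = 1/((-21306 + 1/(-17107))/(-27913) + 14773) = 1/((-21306 - 1/17107)*(-1/27913) + 14773) = 1/(-364481743/17107*(-1/27913) + 14773) = 1/(364481743/477507691 + 14773) = 1/(7054585600886/477507691) = 477507691/7054585600886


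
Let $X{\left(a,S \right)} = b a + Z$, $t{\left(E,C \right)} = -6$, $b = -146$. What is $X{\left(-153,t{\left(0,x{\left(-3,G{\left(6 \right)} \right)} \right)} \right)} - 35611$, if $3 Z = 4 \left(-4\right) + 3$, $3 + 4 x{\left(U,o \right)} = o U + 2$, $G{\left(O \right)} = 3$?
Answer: $- \frac{39832}{3} \approx -13277.0$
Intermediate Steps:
$x{\left(U,o \right)} = - \frac{1}{4} + \frac{U o}{4}$ ($x{\left(U,o \right)} = - \frac{3}{4} + \frac{o U + 2}{4} = - \frac{3}{4} + \frac{U o + 2}{4} = - \frac{3}{4} + \frac{2 + U o}{4} = - \frac{3}{4} + \left(\frac{1}{2} + \frac{U o}{4}\right) = - \frac{1}{4} + \frac{U o}{4}$)
$Z = - \frac{13}{3}$ ($Z = \frac{4 \left(-4\right) + 3}{3} = \frac{-16 + 3}{3} = \frac{1}{3} \left(-13\right) = - \frac{13}{3} \approx -4.3333$)
$X{\left(a,S \right)} = - \frac{13}{3} - 146 a$ ($X{\left(a,S \right)} = - 146 a - \frac{13}{3} = - \frac{13}{3} - 146 a$)
$X{\left(-153,t{\left(0,x{\left(-3,G{\left(6 \right)} \right)} \right)} \right)} - 35611 = \left(- \frac{13}{3} - -22338\right) - 35611 = \left(- \frac{13}{3} + 22338\right) - 35611 = \frac{67001}{3} - 35611 = - \frac{39832}{3}$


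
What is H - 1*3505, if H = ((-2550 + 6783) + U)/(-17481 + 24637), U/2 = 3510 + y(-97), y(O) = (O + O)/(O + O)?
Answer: -25070525/7156 ≈ -3503.4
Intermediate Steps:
y(O) = 1 (y(O) = (2*O)/((2*O)) = (2*O)*(1/(2*O)) = 1)
U = 7022 (U = 2*(3510 + 1) = 2*3511 = 7022)
H = 11255/7156 (H = ((-2550 + 6783) + 7022)/(-17481 + 24637) = (4233 + 7022)/7156 = 11255*(1/7156) = 11255/7156 ≈ 1.5728)
H - 1*3505 = 11255/7156 - 1*3505 = 11255/7156 - 3505 = -25070525/7156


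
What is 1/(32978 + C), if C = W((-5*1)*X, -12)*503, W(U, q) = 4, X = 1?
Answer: 1/34990 ≈ 2.8580e-5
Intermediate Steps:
C = 2012 (C = 4*503 = 2012)
1/(32978 + C) = 1/(32978 + 2012) = 1/34990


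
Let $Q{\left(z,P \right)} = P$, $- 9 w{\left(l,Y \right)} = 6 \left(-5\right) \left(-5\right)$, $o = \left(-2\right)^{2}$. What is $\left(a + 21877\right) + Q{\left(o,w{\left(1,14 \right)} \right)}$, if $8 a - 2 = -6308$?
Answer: $\frac{252865}{12} \approx 21072.0$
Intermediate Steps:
$a = - \frac{3153}{4}$ ($a = \frac{1}{4} + \frac{1}{8} \left(-6308\right) = \frac{1}{4} - \frac{1577}{2} = - \frac{3153}{4} \approx -788.25$)
$o = 4$
$w{\left(l,Y \right)} = - \frac{50}{3}$ ($w{\left(l,Y \right)} = - \frac{6 \left(-5\right) \left(-5\right)}{9} = - \frac{\left(-30\right) \left(-5\right)}{9} = \left(- \frac{1}{9}\right) 150 = - \frac{50}{3}$)
$\left(a + 21877\right) + Q{\left(o,w{\left(1,14 \right)} \right)} = \left(- \frac{3153}{4} + 21877\right) - \frac{50}{3} = \frac{84355}{4} - \frac{50}{3} = \frac{252865}{12}$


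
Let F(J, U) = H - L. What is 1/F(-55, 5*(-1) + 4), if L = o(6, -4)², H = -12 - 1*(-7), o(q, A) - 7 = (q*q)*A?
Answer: -1/18774 ≈ -5.3265e-5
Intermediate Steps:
o(q, A) = 7 + A*q² (o(q, A) = 7 + (q*q)*A = 7 + q²*A = 7 + A*q²)
H = -5 (H = -12 + 7 = -5)
L = 18769 (L = (7 - 4*6²)² = (7 - 4*36)² = (7 - 144)² = (-137)² = 18769)
F(J, U) = -18774 (F(J, U) = -5 - 1*18769 = -5 - 18769 = -18774)
1/F(-55, 5*(-1) + 4) = 1/(-18774) = -1/18774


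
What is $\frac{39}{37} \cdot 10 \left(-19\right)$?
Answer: $- \frac{7410}{37} \approx -200.27$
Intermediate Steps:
$\frac{39}{37} \cdot 10 \left(-19\right) = \frac{390}{37} \left(-19\right) = - \frac{7410}{37}$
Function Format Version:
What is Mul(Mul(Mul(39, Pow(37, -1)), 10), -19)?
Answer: Rational(-7410, 37) ≈ -200.27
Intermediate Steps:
Mul(Mul(Mul(39, Pow(37, -1)), 10), -19) = Mul(Mul(Mul(39, Rational(1, 37)), 10), -19) = Mul(Mul(Rational(39, 37), 10), -19) = Mul(Rational(390, 37), -19) = Rational(-7410, 37)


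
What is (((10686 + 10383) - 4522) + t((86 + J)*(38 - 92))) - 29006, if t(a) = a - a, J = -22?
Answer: -12459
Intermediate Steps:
t(a) = 0
(((10686 + 10383) - 4522) + t((86 + J)*(38 - 92))) - 29006 = (((10686 + 10383) - 4522) + 0) - 29006 = ((21069 - 4522) + 0) - 29006 = (16547 + 0) - 29006 = 16547 - 29006 = -12459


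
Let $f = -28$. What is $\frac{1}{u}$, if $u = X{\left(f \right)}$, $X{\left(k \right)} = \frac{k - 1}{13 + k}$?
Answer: $\frac{15}{29} \approx 0.51724$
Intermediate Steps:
$X{\left(k \right)} = \frac{-1 + k}{13 + k}$
$u = \frac{29}{15}$ ($u = \frac{-1 - 28}{13 - 28} = \frac{1}{-15} \left(-29\right) = \left(- \frac{1}{15}\right) \left(-29\right) = \frac{29}{15} \approx 1.9333$)
$\frac{1}{u} = \frac{1}{\frac{29}{15}} = \frac{15}{29}$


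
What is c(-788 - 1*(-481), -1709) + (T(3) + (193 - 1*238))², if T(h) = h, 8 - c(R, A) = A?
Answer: 3481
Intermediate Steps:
c(R, A) = 8 - A
c(-788 - 1*(-481), -1709) + (T(3) + (193 - 1*238))² = (8 - 1*(-1709)) + (3 + (193 - 1*238))² = (8 + 1709) + (3 + (193 - 238))² = 1717 + (3 - 45)² = 1717 + (-42)² = 1717 + 1764 = 3481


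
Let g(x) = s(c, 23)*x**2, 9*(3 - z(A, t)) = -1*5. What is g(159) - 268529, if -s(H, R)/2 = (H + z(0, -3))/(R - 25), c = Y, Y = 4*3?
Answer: 124731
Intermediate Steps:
Y = 12
c = 12
z(A, t) = 32/9 (z(A, t) = 3 - (-1)*5/9 = 3 - 1/9*(-5) = 3 + 5/9 = 32/9)
s(H, R) = -2*(32/9 + H)/(-25 + R) (s(H, R) = -2*(H + 32/9)/(R - 25) = -2*(32/9 + H)/(-25 + R))
g(x) = 140*x**2/9 (g(x) = (2*(-32 - 9*12)/(9*(-25 + 23)))*x**2 = ((2/9)*(-32 - 108)/(-2))*x**2 = ((2/9)*(-1/2)*(-140))*x**2 = 140*x**2/9)
g(159) - 268529 = (140/9)*159**2 - 268529 = (140/9)*25281 - 268529 = 393260 - 268529 = 124731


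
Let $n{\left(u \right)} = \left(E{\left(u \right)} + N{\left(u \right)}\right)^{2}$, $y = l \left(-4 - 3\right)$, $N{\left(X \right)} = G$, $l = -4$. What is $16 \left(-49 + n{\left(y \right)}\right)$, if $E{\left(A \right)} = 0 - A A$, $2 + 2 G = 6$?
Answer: $9783600$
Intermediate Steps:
$G = 2$ ($G = -1 + \frac{1}{2} \cdot 6 = -1 + 3 = 2$)
$N{\left(X \right)} = 2$
$E{\left(A \right)} = - A^{2}$ ($E{\left(A \right)} = 0 - A^{2} = - A^{2}$)
$y = 28$ ($y = - 4 \left(-4 - 3\right) = \left(-4\right) \left(-7\right) = 28$)
$n{\left(u \right)} = \left(2 - u^{2}\right)^{2}$ ($n{\left(u \right)} = \left(- u^{2} + 2\right)^{2} = \left(2 - u^{2}\right)^{2}$)
$16 \left(-49 + n{\left(y \right)}\right) = 16 \left(-49 + \left(-2 + 28^{2}\right)^{2}\right) = 16 \left(-49 + \left(-2 + 784\right)^{2}\right) = 16 \left(-49 + 782^{2}\right) = 16 \left(-49 + 611524\right) = 16 \cdot 611475 = 9783600$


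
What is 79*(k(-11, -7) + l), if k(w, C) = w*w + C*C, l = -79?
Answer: 7189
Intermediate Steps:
k(w, C) = C² + w² (k(w, C) = w² + C² = C² + w²)
79*(k(-11, -7) + l) = 79*(((-7)² + (-11)²) - 79) = 79*((49 + 121) - 79) = 79*(170 - 79) = 79*91 = 7189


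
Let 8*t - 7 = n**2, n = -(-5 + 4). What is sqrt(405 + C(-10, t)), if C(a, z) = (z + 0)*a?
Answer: sqrt(395) ≈ 19.875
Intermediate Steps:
n = 1 (n = -1*(-1) = 1)
t = 1 (t = 7/8 + (1/8)*1**2 = 7/8 + (1/8)*1 = 7/8 + 1/8 = 1)
C(a, z) = a*z (C(a, z) = z*a = a*z)
sqrt(405 + C(-10, t)) = sqrt(405 - 10*1) = sqrt(405 - 10) = sqrt(395)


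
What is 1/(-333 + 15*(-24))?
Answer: -1/693 ≈ -0.0014430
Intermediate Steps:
1/(-333 + 15*(-24)) = 1/(-333 - 360) = 1/(-693) = -1/693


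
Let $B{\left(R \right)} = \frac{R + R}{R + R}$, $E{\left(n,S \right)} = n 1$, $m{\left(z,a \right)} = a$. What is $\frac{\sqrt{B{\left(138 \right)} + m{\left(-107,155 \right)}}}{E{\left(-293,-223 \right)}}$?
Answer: $- \frac{2 \sqrt{39}}{293} \approx -0.042628$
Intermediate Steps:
$E{\left(n,S \right)} = n$
$B{\left(R \right)} = 1$ ($B{\left(R \right)} = \frac{2 R}{2 R} = 2 R \frac{1}{2 R} = 1$)
$\frac{\sqrt{B{\left(138 \right)} + m{\left(-107,155 \right)}}}{E{\left(-293,-223 \right)}} = \frac{\sqrt{1 + 155}}{-293} = \sqrt{156} \left(- \frac{1}{293}\right) = 2 \sqrt{39} \left(- \frac{1}{293}\right) = - \frac{2 \sqrt{39}}{293}$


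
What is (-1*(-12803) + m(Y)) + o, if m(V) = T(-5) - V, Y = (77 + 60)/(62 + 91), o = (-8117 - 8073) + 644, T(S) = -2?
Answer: -420122/153 ≈ -2745.9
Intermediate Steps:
o = -15546 (o = -16190 + 644 = -15546)
Y = 137/153 ≈ 0.89542
m(V) = -2 - V
(-1*(-12803) + m(Y)) + o = (-1*(-12803) + (-2 - 1*137/153)) - 15546 = (12803 + (-2 - 137/153)) - 15546 = (12803 - 443/153) - 15546 = 1958416/153 - 15546 = -420122/153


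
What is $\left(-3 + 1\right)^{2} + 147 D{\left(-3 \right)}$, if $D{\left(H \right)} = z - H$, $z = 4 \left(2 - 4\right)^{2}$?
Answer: $2797$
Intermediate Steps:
$z = 16$ ($z = 4 \left(-2\right)^{2} = 4 \cdot 4 = 16$)
$D{\left(H \right)} = 16 - H$
$\left(-3 + 1\right)^{2} + 147 D{\left(-3 \right)} = \left(-3 + 1\right)^{2} + 147 \left(16 - -3\right) = \left(-2\right)^{2} + 147 \left(16 + 3\right) = 4 + 147 \cdot 19 = 4 + 2793 = 2797$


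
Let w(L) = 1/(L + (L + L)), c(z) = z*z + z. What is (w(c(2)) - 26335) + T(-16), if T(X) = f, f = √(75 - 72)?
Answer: -474029/18 + √3 ≈ -26333.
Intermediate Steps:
c(z) = z + z² (c(z) = z² + z = z + z²)
f = √3 ≈ 1.7320
T(X) = √3
w(L) = 1/(3*L) (w(L) = 1/(L + 2*L) = 1/(3*L))
(w(c(2)) - 26335) + T(-16) = (1/(3*((2*(1 + 2)))) - 26335) + √3 = (1/(3*((2*3))) - 26335) + √3 = ((⅓)/6 - 26335) + √3 = ((⅓)*(⅙) - 26335) + √3 = (1/18 - 26335) + √3 = -474029/18 + √3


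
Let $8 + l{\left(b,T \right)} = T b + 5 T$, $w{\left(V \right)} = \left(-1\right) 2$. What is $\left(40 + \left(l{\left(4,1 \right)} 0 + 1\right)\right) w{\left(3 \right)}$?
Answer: $-82$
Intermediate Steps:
$w{\left(V \right)} = -2$
$l{\left(b,T \right)} = -8 + 5 T + T b$ ($l{\left(b,T \right)} = -8 + \left(T b + 5 T\right) = -8 + \left(5 T + T b\right) = -8 + 5 T + T b$)
$\left(40 + \left(l{\left(4,1 \right)} 0 + 1\right)\right) w{\left(3 \right)} = \left(40 + \left(\left(-8 + 5 \cdot 1 + 1 \cdot 4\right) 0 + 1\right)\right) \left(-2\right) = \left(40 + \left(\left(-8 + 5 + 4\right) 0 + 1\right)\right) \left(-2\right) = \left(40 + \left(1 \cdot 0 + 1\right)\right) \left(-2\right) = \left(40 + \left(0 + 1\right)\right) \left(-2\right) = \left(40 + 1\right) \left(-2\right) = 41 \left(-2\right) = -82$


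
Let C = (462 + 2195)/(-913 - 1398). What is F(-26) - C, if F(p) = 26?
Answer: 62743/2311 ≈ 27.150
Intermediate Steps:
C = -2657/2311 (C = 2657/(-2311) = 2657*(-1/2311) = -2657/2311 ≈ -1.1497)
F(-26) - C = 26 - 1*(-2657/2311) = 26 + 2657/2311 = 62743/2311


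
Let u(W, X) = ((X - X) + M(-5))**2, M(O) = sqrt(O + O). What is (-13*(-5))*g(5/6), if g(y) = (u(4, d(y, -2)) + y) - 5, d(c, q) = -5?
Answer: -5525/6 ≈ -920.83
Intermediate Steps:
M(O) = sqrt(2)*sqrt(O) (M(O) = sqrt(2*O) = sqrt(2)*sqrt(O))
u(W, X) = -10 (u(W, X) = ((X - X) + sqrt(2)*sqrt(-5))**2 = (0 + sqrt(2)*(I*sqrt(5)))**2 = (0 + I*sqrt(10))**2 = (I*sqrt(10))**2 = -10)
g(y) = -15 + y (g(y) = (-10 + y) - 5 = -15 + y)
(-13*(-5))*g(5/6) = (-13*(-5))*(-15 + 5/6) = 65*(-15 + 5*(1/6)) = 65*(-15 + 5/6) = 65*(-85/6) = -5525/6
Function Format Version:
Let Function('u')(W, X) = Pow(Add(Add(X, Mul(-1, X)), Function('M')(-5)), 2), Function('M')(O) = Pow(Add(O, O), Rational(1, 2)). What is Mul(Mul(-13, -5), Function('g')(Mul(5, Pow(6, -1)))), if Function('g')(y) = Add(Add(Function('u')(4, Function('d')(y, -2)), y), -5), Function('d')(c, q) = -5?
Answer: Rational(-5525, 6) ≈ -920.83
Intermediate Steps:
Function('M')(O) = Mul(Pow(2, Rational(1, 2)), Pow(O, Rational(1, 2))) (Function('M')(O) = Pow(Mul(2, O), Rational(1, 2)) = Mul(Pow(2, Rational(1, 2)), Pow(O, Rational(1, 2))))
Function('u')(W, X) = -10 (Function('u')(W, X) = Pow(Add(Add(X, Mul(-1, X)), Mul(Pow(2, Rational(1, 2)), Pow(-5, Rational(1, 2)))), 2) = Pow(Add(0, Mul(Pow(2, Rational(1, 2)), Mul(I, Pow(5, Rational(1, 2))))), 2) = Pow(Add(0, Mul(I, Pow(10, Rational(1, 2)))), 2) = Pow(Mul(I, Pow(10, Rational(1, 2))), 2) = -10)
Function('g')(y) = Add(-15, y) (Function('g')(y) = Add(Add(-10, y), -5) = Add(-15, y))
Mul(Mul(-13, -5), Function('g')(Mul(5, Pow(6, -1)))) = Mul(Mul(-13, -5), Add(-15, Mul(5, Pow(6, -1)))) = Mul(65, Add(-15, Mul(5, Rational(1, 6)))) = Mul(65, Add(-15, Rational(5, 6))) = Mul(65, Rational(-85, 6)) = Rational(-5525, 6)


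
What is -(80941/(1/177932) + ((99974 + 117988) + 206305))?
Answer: -14402418279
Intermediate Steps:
-(80941/(1/177932) + ((99974 + 117988) + 206305)) = -(80941/(1/177932) + (217962 + 206305)) = -(80941*177932 + 424267) = -(14401994012 + 424267) = -1*14402418279 = -14402418279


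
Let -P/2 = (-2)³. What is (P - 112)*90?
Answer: -8640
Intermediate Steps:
P = 16 (P = -2*(-2)³ = -2*(-8) = 16)
(P - 112)*90 = (16 - 112)*90 = -96*90 = -8640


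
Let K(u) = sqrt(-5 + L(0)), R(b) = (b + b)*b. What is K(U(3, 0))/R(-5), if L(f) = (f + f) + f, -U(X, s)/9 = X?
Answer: I*sqrt(5)/50 ≈ 0.044721*I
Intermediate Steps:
U(X, s) = -9*X
R(b) = 2*b**2 (R(b) = (2*b)*b = 2*b**2)
L(f) = 3*f (L(f) = 2*f + f = 3*f)
K(u) = I*sqrt(5) (K(u) = sqrt(-5 + 3*0) = sqrt(-5 + 0) = sqrt(-5) = I*sqrt(5))
K(U(3, 0))/R(-5) = (I*sqrt(5))/((2*(-5)**2)) = (I*sqrt(5))/((2*25)) = (I*sqrt(5))/50 = (I*sqrt(5))*(1/50) = I*sqrt(5)/50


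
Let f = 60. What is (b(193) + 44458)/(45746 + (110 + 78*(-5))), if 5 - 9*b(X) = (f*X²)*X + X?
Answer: -215471743/204597 ≈ -1053.2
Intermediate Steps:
b(X) = 5/9 - 20*X³/3 - X/9 (b(X) = 5/9 - ((60*X²)*X + X)/9 = 5/9 - (60*X³ + X)/9 = 5/9 - (X + 60*X³)/9 = 5/9 + (-20*X³/3 - X/9) = 5/9 - 20*X³/3 - X/9)
(b(193) + 44458)/(45746 + (110 + 78*(-5))) = ((5/9 - 20/3*193³ - ⅑*193) + 44458)/(45746 + (110 + 78*(-5))) = ((5/9 - 20/3*7189057 - 193/9) + 44458)/(45746 + (110 - 390)) = ((5/9 - 143781140/3 - 193/9) + 44458)/(45746 - 280) = (-431343608/9 + 44458)/45466 = -430943486/9*1/45466 = -215471743/204597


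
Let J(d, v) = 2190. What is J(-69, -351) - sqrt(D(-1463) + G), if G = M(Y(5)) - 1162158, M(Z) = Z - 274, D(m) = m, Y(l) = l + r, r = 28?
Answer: 2190 - 3*I*sqrt(129318) ≈ 2190.0 - 1078.8*I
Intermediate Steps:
Y(l) = 28 + l (Y(l) = l + 28 = 28 + l)
M(Z) = -274 + Z
G = -1162399 (G = (-274 + (28 + 5)) - 1162158 = (-274 + 33) - 1162158 = -241 - 1162158 = -1162399)
J(-69, -351) - sqrt(D(-1463) + G) = 2190 - sqrt(-1463 - 1162399) = 2190 - sqrt(-1163862) = 2190 - 3*I*sqrt(129318)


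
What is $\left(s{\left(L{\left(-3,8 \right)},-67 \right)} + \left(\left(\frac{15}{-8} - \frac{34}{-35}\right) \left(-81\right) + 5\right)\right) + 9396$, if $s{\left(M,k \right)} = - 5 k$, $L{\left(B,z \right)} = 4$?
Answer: $\frac{2746573}{280} \approx 9809.2$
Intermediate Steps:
$\left(s{\left(L{\left(-3,8 \right)},-67 \right)} + \left(\left(\frac{15}{-8} - \frac{34}{-35}\right) \left(-81\right) + 5\right)\right) + 9396 = \left(\left(-5\right) \left(-67\right) + \left(\left(\frac{15}{-8} - \frac{34}{-35}\right) \left(-81\right) + 5\right)\right) + 9396 = \left(335 + \left(\left(15 \left(- \frac{1}{8}\right) - - \frac{34}{35}\right) \left(-81\right) + 5\right)\right) + 9396 = \left(335 + \left(\left(- \frac{15}{8} + \frac{34}{35}\right) \left(-81\right) + 5\right)\right) + 9396 = \left(335 + \left(\left(- \frac{253}{280}\right) \left(-81\right) + 5\right)\right) + 9396 = \left(335 + \left(\frac{20493}{280} + 5\right)\right) + 9396 = \left(335 + \frac{21893}{280}\right) + 9396 = \frac{115693}{280} + 9396 = \frac{2746573}{280}$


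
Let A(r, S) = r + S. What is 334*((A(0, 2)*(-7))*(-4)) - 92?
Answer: 18612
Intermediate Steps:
A(r, S) = S + r
334*((A(0, 2)*(-7))*(-4)) - 92 = 334*(((2 + 0)*(-7))*(-4)) - 92 = 334*((2*(-7))*(-4)) - 92 = 334*(-14*(-4)) - 92 = 334*56 - 92 = 18704 - 92 = 18612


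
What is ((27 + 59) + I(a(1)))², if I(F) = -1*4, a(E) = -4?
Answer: 6724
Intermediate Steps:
I(F) = -4
((27 + 59) + I(a(1)))² = ((27 + 59) - 4)² = (86 - 4)² = 82² = 6724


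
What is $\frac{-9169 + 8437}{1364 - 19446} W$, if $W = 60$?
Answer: $\frac{21960}{9041} \approx 2.4289$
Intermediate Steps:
$\frac{-9169 + 8437}{1364 - 19446} W = \frac{-9169 + 8437}{1364 - 19446} \cdot 60 = - \frac{732}{-18082} \cdot 60 = \left(-732\right) \left(- \frac{1}{18082}\right) 60 = \frac{366}{9041} \cdot 60 = \frac{21960}{9041}$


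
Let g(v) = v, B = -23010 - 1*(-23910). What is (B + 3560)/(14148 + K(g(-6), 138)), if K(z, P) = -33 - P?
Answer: 4460/13977 ≈ 0.31910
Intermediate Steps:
B = 900 (B = -23010 + 23910 = 900)
(B + 3560)/(14148 + K(g(-6), 138)) = (900 + 3560)/(14148 + (-33 - 1*138)) = 4460/(14148 + (-33 - 138)) = 4460/(14148 - 171) = 4460/13977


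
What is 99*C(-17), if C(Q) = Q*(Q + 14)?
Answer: 5049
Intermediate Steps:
C(Q) = Q*(14 + Q)
99*C(-17) = 99*(-17*(14 - 17)) = 99*(-17*(-3)) = 99*51 = 5049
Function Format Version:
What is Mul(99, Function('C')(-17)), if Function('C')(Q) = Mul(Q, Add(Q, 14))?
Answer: 5049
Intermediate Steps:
Function('C')(Q) = Mul(Q, Add(14, Q))
Mul(99, Function('C')(-17)) = Mul(99, Mul(-17, Add(14, -17))) = Mul(99, Mul(-17, -3)) = Mul(99, 51) = 5049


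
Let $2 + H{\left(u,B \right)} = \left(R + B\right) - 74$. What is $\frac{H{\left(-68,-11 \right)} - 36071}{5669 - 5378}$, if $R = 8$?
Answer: $- \frac{12050}{97} \approx -124.23$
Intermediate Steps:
$H{\left(u,B \right)} = -68 + B$ ($H{\left(u,B \right)} = -2 + \left(\left(8 + B\right) - 74\right) = -2 + \left(-66 + B\right) = -68 + B$)
$\frac{H{\left(-68,-11 \right)} - 36071}{5669 - 5378} = \frac{\left(-68 - 11\right) - 36071}{5669 - 5378} = \frac{-79 - 36071}{5669 + \left(-14200 + 8822\right)} = - \frac{36150}{5669 - 5378} = - \frac{36150}{291} = \left(-36150\right) \frac{1}{291} = - \frac{12050}{97}$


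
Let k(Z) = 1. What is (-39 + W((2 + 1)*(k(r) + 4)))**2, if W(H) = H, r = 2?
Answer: 576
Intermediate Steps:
(-39 + W((2 + 1)*(k(r) + 4)))**2 = (-39 + (2 + 1)*(1 + 4))**2 = (-39 + 3*5)**2 = (-39 + 15)**2 = (-24)**2 = 576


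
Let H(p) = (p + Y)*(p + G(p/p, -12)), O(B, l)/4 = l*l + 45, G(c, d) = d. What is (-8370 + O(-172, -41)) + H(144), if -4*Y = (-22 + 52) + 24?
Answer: 15760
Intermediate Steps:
Y = -27/2 (Y = -((-22 + 52) + 24)/4 = -(30 + 24)/4 = -¼*54 = -27/2 ≈ -13.500)
O(B, l) = 180 + 4*l² (O(B, l) = 4*(l*l + 45) = 4*(l² + 45) = 4*(45 + l²) = 180 + 4*l²)
H(p) = (-12 + p)*(-27/2 + p) (H(p) = (p - 27/2)*(p - 12) = (-27/2 + p)*(-12 + p) = (-12 + p)*(-27/2 + p))
(-8370 + O(-172, -41)) + H(144) = (-8370 + (180 + 4*(-41)²)) + (162 + 144² - 51/2*144) = (-8370 + (180 + 4*1681)) + (162 + 20736 - 3672) = (-8370 + (180 + 6724)) + 17226 = (-8370 + 6904) + 17226 = -1466 + 17226 = 15760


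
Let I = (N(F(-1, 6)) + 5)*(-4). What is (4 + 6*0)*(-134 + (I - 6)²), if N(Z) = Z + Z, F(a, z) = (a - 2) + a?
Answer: -392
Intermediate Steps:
F(a, z) = -2 + 2*a (F(a, z) = (-2 + a) + a = -2 + 2*a)
N(Z) = 2*Z
I = 12 (I = (2*(-2 + 2*(-1)) + 5)*(-4) = (2*(-2 - 2) + 5)*(-4) = (2*(-4) + 5)*(-4) = (-8 + 5)*(-4) = -3*(-4) = 12)
(4 + 6*0)*(-134 + (I - 6)²) = (4 + 6*0)*(-134 + (12 - 6)²) = (4 + 0)*(-134 + 6²) = 4*(-134 + 36) = 4*(-98) = -392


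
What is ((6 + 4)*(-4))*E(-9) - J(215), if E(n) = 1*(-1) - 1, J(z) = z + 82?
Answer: -217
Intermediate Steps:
J(z) = 82 + z
E(n) = -2 (E(n) = -1 - 1 = -2)
((6 + 4)*(-4))*E(-9) - J(215) = ((6 + 4)*(-4))*(-2) - (82 + 215) = (10*(-4))*(-2) - 1*297 = -40*(-2) - 297 = 80 - 297 = -217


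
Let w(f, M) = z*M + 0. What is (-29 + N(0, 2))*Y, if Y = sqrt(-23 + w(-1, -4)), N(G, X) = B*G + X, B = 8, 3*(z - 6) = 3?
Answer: -27*I*sqrt(51) ≈ -192.82*I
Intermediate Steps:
z = 7 (z = 6 + (1/3)*3 = 6 + 1 = 7)
w(f, M) = 7*M (w(f, M) = 7*M + 0 = 7*M)
N(G, X) = X + 8*G (N(G, X) = 8*G + X = X + 8*G)
Y = I*sqrt(51) (Y = sqrt(-23 + 7*(-4)) = sqrt(-23 - 28) = sqrt(-51) = I*sqrt(51) ≈ 7.1414*I)
(-29 + N(0, 2))*Y = (-29 + (2 + 8*0))*(I*sqrt(51)) = (-29 + (2 + 0))*(I*sqrt(51)) = (-29 + 2)*(I*sqrt(51)) = -27*I*sqrt(51)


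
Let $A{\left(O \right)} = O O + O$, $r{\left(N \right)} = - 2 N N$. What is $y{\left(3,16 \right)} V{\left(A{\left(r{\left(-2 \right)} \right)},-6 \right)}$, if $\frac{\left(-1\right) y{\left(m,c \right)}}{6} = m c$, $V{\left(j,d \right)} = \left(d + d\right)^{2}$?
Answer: $-41472$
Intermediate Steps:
$r{\left(N \right)} = - 2 N^{2}$
$A{\left(O \right)} = O + O^{2}$ ($A{\left(O \right)} = O^{2} + O = O + O^{2}$)
$V{\left(j,d \right)} = 4 d^{2}$ ($V{\left(j,d \right)} = \left(2 d\right)^{2} = 4 d^{2}$)
$y{\left(m,c \right)} = - 6 c m$ ($y{\left(m,c \right)} = - 6 m c = - 6 c m$)
$y{\left(3,16 \right)} V{\left(A{\left(r{\left(-2 \right)} \right)},-6 \right)} = \left(-6\right) 16 \cdot 3 \cdot 4 \left(-6\right)^{2} = - 288 \cdot 4 \cdot 36 = \left(-288\right) 144 = -41472$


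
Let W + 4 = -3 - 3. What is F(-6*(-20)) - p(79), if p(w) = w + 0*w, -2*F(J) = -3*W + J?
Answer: -154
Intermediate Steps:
W = -10 (W = -4 + (-3 - 3) = -4 - 6 = -10)
F(J) = -15 - J/2 (F(J) = -(-3*(-10) + J)/2 = -(30 + J)/2 = -15 - J/2)
p(w) = w (p(w) = w + 0 = w)
F(-6*(-20)) - p(79) = (-15 - (-3)*(-20)) - 1*79 = (-15 - 1/2*120) - 79 = (-15 - 60) - 79 = -75 - 79 = -154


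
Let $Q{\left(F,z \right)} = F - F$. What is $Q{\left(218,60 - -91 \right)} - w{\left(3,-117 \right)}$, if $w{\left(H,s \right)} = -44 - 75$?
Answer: $119$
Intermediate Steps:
$w{\left(H,s \right)} = -119$
$Q{\left(F,z \right)} = 0$
$Q{\left(218,60 - -91 \right)} - w{\left(3,-117 \right)} = 0 - -119 = 0 + 119 = 119$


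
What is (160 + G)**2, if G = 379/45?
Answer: 57441241/2025 ≈ 28366.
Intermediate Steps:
G = 379/45 (G = 379*(1/45) = 379/45 ≈ 8.4222)
(160 + G)**2 = (160 + 379/45)**2 = (7579/45)**2 = 57441241/2025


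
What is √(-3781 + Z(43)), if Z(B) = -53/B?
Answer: 2*I*√1748337/43 ≈ 61.5*I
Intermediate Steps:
√(-3781 + Z(43)) = √(-3781 - 53/43) = √(-162636/43) = 2*I*√1748337/43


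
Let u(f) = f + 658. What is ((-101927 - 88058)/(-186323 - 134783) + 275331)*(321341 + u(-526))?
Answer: 28421629194922583/321106 ≈ 8.8512e+10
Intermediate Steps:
u(f) = 658 + f
((-101927 - 88058)/(-186323 - 134783) + 275331)*(321341 + u(-526)) = ((-101927 - 88058)/(-186323 - 134783) + 275331)*(321341 + (658 - 526)) = (-189985/(-321106) + 275331)*(321341 + 132) = (-189985*(-1/321106) + 275331)*321473 = (189985/321106 + 275331)*321473 = (88410626071/321106)*321473 = 28421629194922583/321106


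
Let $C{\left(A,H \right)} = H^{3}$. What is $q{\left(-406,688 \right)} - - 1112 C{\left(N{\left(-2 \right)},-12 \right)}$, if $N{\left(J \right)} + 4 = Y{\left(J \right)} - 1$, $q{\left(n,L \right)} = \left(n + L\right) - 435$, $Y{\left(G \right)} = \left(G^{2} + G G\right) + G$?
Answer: $-1921689$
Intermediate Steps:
$Y{\left(G \right)} = G + 2 G^{2}$ ($Y{\left(G \right)} = \left(G^{2} + G^{2}\right) + G = 2 G^{2} + G = G + 2 G^{2}$)
$q{\left(n,L \right)} = -435 + L + n$ ($q{\left(n,L \right)} = \left(L + n\right) - 435 = -435 + L + n$)
$N{\left(J \right)} = -5 + J \left(1 + 2 J\right)$ ($N{\left(J \right)} = -4 + \left(J \left(1 + 2 J\right) - 1\right) = -4 + \left(-1 + J \left(1 + 2 J\right)\right) = -5 + J \left(1 + 2 J\right)$)
$q{\left(-406,688 \right)} - - 1112 C{\left(N{\left(-2 \right)},-12 \right)} = \left(-435 + 688 - 406\right) - - 1112 \left(-12\right)^{3} = -153 - \left(-1112\right) \left(-1728\right) = -153 - 1921536 = -1921689$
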